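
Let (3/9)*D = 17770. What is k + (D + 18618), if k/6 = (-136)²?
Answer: 182904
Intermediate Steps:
k = 110976 (k = 6*(-136)² = 6*18496 = 110976)
D = 53310 (D = 3*17770 = 53310)
k + (D + 18618) = 110976 + (53310 + 18618) = 110976 + 71928 = 182904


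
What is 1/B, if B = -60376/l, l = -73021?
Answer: 73021/60376 ≈ 1.2094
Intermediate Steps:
B = 60376/73021 (B = -60376/(-73021) = -60376*(-1/73021) = 60376/73021 ≈ 0.82683)
1/B = 1/(60376/73021) = 73021/60376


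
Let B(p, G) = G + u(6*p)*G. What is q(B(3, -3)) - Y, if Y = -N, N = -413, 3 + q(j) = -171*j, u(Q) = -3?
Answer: -1442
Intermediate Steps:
B(p, G) = -2*G (B(p, G) = G - 3*G = -2*G)
q(j) = -3 - 171*j
Y = 413 (Y = -1*(-413) = 413)
q(B(3, -3)) - Y = (-3 - (-342)*(-3)) - 1*413 = (-3 - 171*6) - 413 = (-3 - 1026) - 413 = -1029 - 413 = -1442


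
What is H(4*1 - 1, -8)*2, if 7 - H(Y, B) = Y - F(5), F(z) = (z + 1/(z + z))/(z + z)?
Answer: 451/50 ≈ 9.0200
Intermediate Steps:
F(z) = (z + 1/(2*z))/(2*z) (F(z) = (z + 1/(2*z))/((2*z)) = (z + 1/(2*z))*(1/(2*z)) = (z + 1/(2*z))/(2*z))
H(Y, B) = 751/100 - Y (H(Y, B) = 7 - (Y - (½ + (¼)/5²)) = 7 - (Y - (½ + (¼)*(1/25))) = 7 - (Y - (½ + 1/100)) = 7 - (Y - 1*51/100) = 7 - (Y - 51/100) = 7 - (-51/100 + Y) = 7 + (51/100 - Y) = 751/100 - Y)
H(4*1 - 1, -8)*2 = (751/100 - (4*1 - 1))*2 = (751/100 - (4 - 1))*2 = (751/100 - 1*3)*2 = (751/100 - 3)*2 = (451/100)*2 = 451/50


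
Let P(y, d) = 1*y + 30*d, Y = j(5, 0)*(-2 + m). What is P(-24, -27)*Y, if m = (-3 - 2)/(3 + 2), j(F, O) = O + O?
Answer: 0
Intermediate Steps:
j(F, O) = 2*O
m = -1 (m = -5/5 = -5*1/5 = -1)
Y = 0 (Y = (2*0)*(-2 - 1) = 0*(-3) = 0)
P(y, d) = y + 30*d
P(-24, -27)*Y = (-24 + 30*(-27))*0 = (-24 - 810)*0 = -834*0 = 0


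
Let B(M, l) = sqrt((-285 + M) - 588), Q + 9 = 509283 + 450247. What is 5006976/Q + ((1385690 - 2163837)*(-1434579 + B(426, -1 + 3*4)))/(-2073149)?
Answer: -1071115717008883449/1989230001629 + 778147*I*sqrt(447)/2073149 ≈ -5.3846e+5 + 7.9357*I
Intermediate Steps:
Q = 959521 (Q = -9 + (509283 + 450247) = -9 + 959530 = 959521)
B(M, l) = sqrt(-873 + M)
5006976/Q + ((1385690 - 2163837)*(-1434579 + B(426, -1 + 3*4)))/(-2073149) = 5006976/959521 + ((1385690 - 2163837)*(-1434579 + sqrt(-873 + 426)))/(-2073149) = 5006976*(1/959521) - 778147*(-1434579 + sqrt(-447))*(-1/2073149) = 5006976/959521 - 778147*(-1434579 + I*sqrt(447))*(-1/2073149) = 5006976/959521 + (1116313345113 - 778147*I*sqrt(447))*(-1/2073149) = 5006976/959521 + (-1116313345113/2073149 + 778147*I*sqrt(447)/2073149) = -1071115717008883449/1989230001629 + 778147*I*sqrt(447)/2073149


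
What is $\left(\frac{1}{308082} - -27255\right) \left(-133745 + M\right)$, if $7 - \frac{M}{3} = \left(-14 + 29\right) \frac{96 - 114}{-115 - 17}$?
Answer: $- \frac{24703840784981393}{6777804} \approx -3.6448 \cdot 10^{9}$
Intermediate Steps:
$M = \frac{327}{22}$ ($M = 21 - 3 \left(-14 + 29\right) \frac{96 - 114}{-115 - 17} = 21 - 3 \cdot 15 \left(- \frac{18}{-132}\right) = 21 - 3 \cdot 15 \left(\left(-18\right) \left(- \frac{1}{132}\right)\right) = 21 - 3 \cdot 15 \cdot \frac{3}{22} = 21 - \frac{135}{22} = \frac{327}{22} \approx 14.864$)
$\left(\frac{1}{308082} - -27255\right) \left(-133745 + M\right) = \left(\frac{1}{308082} - -27255\right) \left(-133745 + \frac{327}{22}\right) = \left(\frac{1}{308082} + 27255\right) \left(- \frac{2942063}{22}\right) = \frac{8396774911}{308082} \left(- \frac{2942063}{22}\right) = - \frac{24703840784981393}{6777804}$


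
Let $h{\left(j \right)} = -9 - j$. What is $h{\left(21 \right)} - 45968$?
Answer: $-45998$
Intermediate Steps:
$h{\left(21 \right)} - 45968 = \left(-9 - 21\right) - 45968 = -30 - 45968 = -45998$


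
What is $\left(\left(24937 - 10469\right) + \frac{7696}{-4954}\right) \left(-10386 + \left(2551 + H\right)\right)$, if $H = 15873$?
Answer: $\frac{288028772744}{2477} \approx 1.1628 \cdot 10^{8}$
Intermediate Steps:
$\left(\left(24937 - 10469\right) + \frac{7696}{-4954}\right) \left(-10386 + \left(2551 + H\right)\right) = \left(\left(24937 - 10469\right) + \frac{7696}{-4954}\right) \left(-10386 + \left(2551 + 15873\right)\right) = \left(14468 + 7696 \left(- \frac{1}{4954}\right)\right) \left(-10386 + 18424\right) = \left(14468 - \frac{3848}{2477}\right) 8038 = \frac{35833388}{2477} \cdot 8038 = \frac{288028772744}{2477}$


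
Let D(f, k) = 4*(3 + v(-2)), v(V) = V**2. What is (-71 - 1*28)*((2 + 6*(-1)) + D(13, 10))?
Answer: -2376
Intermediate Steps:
D(f, k) = 28 (D(f, k) = 4*(3 + (-2)**2) = 4*(3 + 4) = 4*7 = 28)
(-71 - 1*28)*((2 + 6*(-1)) + D(13, 10)) = (-71 - 1*28)*((2 + 6*(-1)) + 28) = (-71 - 28)*((2 - 6) + 28) = -99*(-4 + 28) = -99*24 = -2376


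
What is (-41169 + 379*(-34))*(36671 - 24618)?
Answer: -651524915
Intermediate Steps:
(-41169 + 379*(-34))*(36671 - 24618) = (-41169 - 12886)*12053 = -54055*12053 = -651524915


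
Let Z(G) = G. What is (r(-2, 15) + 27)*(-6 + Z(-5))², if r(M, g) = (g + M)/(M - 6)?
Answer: 24563/8 ≈ 3070.4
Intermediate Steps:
r(M, g) = (M + g)/(-6 + M)
(r(-2, 15) + 27)*(-6 + Z(-5))² = ((-2 + 15)/(-6 - 2) + 27)*(-6 - 5)² = (13/(-8) + 27)*(-11)² = (-⅛*13 + 27)*121 = (-13/8 + 27)*121 = (203/8)*121 = 24563/8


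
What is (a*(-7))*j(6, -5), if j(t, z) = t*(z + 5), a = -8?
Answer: 0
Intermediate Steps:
j(t, z) = t*(5 + z)
(a*(-7))*j(6, -5) = (-8*(-7))*(6*(5 - 5)) = 56*(6*0) = 56*0 = 0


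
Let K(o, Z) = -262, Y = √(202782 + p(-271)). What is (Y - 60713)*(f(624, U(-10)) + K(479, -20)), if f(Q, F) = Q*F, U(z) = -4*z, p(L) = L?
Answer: -1499489674 + 24698*√202511 ≈ -1.4884e+9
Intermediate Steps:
Y = √202511 (Y = √(202782 - 271) = √202511 ≈ 450.01)
f(Q, F) = F*Q
(Y - 60713)*(f(624, U(-10)) + K(479, -20)) = (√202511 - 60713)*(-4*(-10)*624 - 262) = (-60713 + √202511)*(40*624 - 262) = (-60713 + √202511)*(24960 - 262) = (-60713 + √202511)*24698 = -1499489674 + 24698*√202511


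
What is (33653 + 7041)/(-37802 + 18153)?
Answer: -40694/19649 ≈ -2.0710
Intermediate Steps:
(33653 + 7041)/(-37802 + 18153) = 40694/(-19649) = 40694*(-1/19649) = -40694/19649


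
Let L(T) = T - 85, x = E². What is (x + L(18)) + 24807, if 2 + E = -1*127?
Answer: 41381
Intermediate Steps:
E = -129 (E = -2 - 1*127 = -2 - 127 = -129)
x = 16641 (x = (-129)² = 16641)
L(T) = -85 + T
(x + L(18)) + 24807 = (16641 + (-85 + 18)) + 24807 = (16641 - 67) + 24807 = 16574 + 24807 = 41381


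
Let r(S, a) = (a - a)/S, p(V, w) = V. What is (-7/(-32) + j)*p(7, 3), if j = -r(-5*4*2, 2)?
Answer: 49/32 ≈ 1.5313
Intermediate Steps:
r(S, a) = 0 (r(S, a) = 0/S = 0)
j = 0 (j = -1*0 = 0)
(-7/(-32) + j)*p(7, 3) = (-7/(-32) + 0)*7 = (-7*(-1/32) + 0)*7 = (7/32 + 0)*7 = (7/32)*7 = 49/32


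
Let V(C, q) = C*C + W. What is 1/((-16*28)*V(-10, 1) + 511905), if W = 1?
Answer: 1/466657 ≈ 2.1429e-6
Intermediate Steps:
V(C, q) = 1 + C² (V(C, q) = C*C + 1 = C² + 1 = 1 + C²)
1/((-16*28)*V(-10, 1) + 511905) = 1/((-16*28)*(1 + (-10)²) + 511905) = 1/(-448*(1 + 100) + 511905) = 1/(-448*101 + 511905) = 1/(-45248 + 511905) = 1/466657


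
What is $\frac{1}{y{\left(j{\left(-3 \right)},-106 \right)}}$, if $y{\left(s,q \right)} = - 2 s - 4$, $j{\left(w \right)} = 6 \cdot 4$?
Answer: $- \frac{1}{52} \approx -0.019231$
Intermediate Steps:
$j{\left(w \right)} = 24$
$y{\left(s,q \right)} = -4 - 2 s$
$\frac{1}{y{\left(j{\left(-3 \right)},-106 \right)}} = \frac{1}{-4 - 48} = \frac{1}{-52} = - \frac{1}{52}$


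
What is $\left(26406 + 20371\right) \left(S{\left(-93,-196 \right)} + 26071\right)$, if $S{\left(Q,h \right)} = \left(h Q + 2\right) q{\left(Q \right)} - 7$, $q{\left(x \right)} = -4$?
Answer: $-2191783112$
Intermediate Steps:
$S{\left(Q,h \right)} = -15 - 4 Q h$ ($S{\left(Q,h \right)} = \left(h Q + 2\right) \left(-4\right) - 7 = \left(Q h + 2\right) \left(-4\right) - 7 = \left(2 + Q h\right) \left(-4\right) - 7 = \left(-8 - 4 Q h\right) - 7 = -15 - 4 Q h$)
$\left(26406 + 20371\right) \left(S{\left(-93,-196 \right)} + 26071\right) = \left(26406 + 20371\right) \left(\left(-15 - \left(-372\right) \left(-196\right)\right) + 26071\right) = 46777 \left(\left(-15 - 72912\right) + 26071\right) = 46777 \left(-72927 + 26071\right) = 46777 \left(-46856\right) = -2191783112$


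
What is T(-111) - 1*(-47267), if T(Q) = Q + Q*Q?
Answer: 59477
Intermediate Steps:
T(Q) = Q + Q²
T(-111) - 1*(-47267) = -111*(1 - 111) - 1*(-47267) = -111*(-110) + 47267 = 12210 + 47267 = 59477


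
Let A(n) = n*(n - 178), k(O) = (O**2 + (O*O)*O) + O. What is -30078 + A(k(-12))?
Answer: 2801226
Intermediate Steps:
k(O) = O + O**2 + O**3 (k(O) = (O**2 + O**2*O) + O = (O**2 + O**3) + O = O + O**2 + O**3)
A(n) = n*(-178 + n)
-30078 + A(k(-12)) = -30078 + (-12*(1 - 12 + (-12)**2))*(-178 - 12*(1 - 12 + (-12)**2)) = -30078 + (-12*(1 - 12 + 144))*(-178 - 12*(1 - 12 + 144)) = -30078 + (-12*133)*(-178 - 12*133) = -30078 - 1596*(-178 - 1596) = -30078 - 1596*(-1774) = -30078 + 2831304 = 2801226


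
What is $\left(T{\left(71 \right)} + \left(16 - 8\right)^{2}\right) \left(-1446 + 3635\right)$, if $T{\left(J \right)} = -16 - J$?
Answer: $-50347$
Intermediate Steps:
$\left(T{\left(71 \right)} + \left(16 - 8\right)^{2}\right) \left(-1446 + 3635\right) = \left(\left(-16 - 71\right) + \left(16 - 8\right)^{2}\right) \left(-1446 + 3635\right) = \left(\left(-16 - 71\right) + 8^{2}\right) 2189 = \left(-87 + 64\right) 2189 = \left(-23\right) 2189 = -50347$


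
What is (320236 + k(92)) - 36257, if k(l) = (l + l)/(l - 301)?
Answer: 59351427/209 ≈ 2.8398e+5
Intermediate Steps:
k(l) = 2*l/(-301 + l) (k(l) = (2*l)/(-301 + l) = 2*l/(-301 + l))
(320236 + k(92)) - 36257 = (320236 + 2*92/(-301 + 92)) - 36257 = (320236 + 2*92/(-209)) - 36257 = (320236 + 2*92*(-1/209)) - 36257 = (320236 - 184/209) - 36257 = 66929140/209 - 36257 = 59351427/209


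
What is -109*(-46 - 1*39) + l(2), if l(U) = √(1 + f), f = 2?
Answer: 9265 + √3 ≈ 9266.7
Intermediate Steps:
l(U) = √3 (l(U) = √(1 + 2) = √3)
-109*(-46 - 1*39) + l(2) = -109*(-46 - 1*39) + √3 = -109*(-46 - 39) + √3 = -109*(-85) + √3 = 9265 + √3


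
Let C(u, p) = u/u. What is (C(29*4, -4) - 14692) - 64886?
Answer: -79577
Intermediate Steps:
C(u, p) = 1
(C(29*4, -4) - 14692) - 64886 = (1 - 14692) - 64886 = -14691 - 64886 = -79577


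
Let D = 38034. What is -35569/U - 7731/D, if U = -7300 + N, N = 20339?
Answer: -161515095/55102814 ≈ -2.9312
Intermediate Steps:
U = 13039 (U = -7300 + 20339 = 13039)
-35569/U - 7731/D = -35569/13039 - 7731/38034 = -35569*1/13039 - 7731*1/38034 = -35569/13039 - 859/4226 = -161515095/55102814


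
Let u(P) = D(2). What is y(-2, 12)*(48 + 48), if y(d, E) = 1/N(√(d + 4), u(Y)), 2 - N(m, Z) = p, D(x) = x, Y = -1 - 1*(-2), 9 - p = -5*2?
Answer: -96/17 ≈ -5.6471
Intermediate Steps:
p = 19 (p = 9 - (-5)*2 = 9 - 1*(-10) = 9 + 10 = 19)
Y = 1 (Y = -1 + 2 = 1)
u(P) = 2
N(m, Z) = -17 (N(m, Z) = 2 - 1*19 = 2 - 19 = -17)
y(d, E) = -1/17 (y(d, E) = 1/(-17) = -1/17)
y(-2, 12)*(48 + 48) = -(48 + 48)/17 = -1/17*96 = -96/17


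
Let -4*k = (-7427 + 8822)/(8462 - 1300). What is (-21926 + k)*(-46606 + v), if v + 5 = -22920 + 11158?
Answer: 36666266960239/28648 ≈ 1.2799e+9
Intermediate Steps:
v = -11767 (v = -5 + (-22920 + 11158) = -5 - 11762 = -11767)
k = -1395/28648 (k = -(-7427 + 8822)/(4*(8462 - 1300)) = -1395/(4*7162) = -1/4*1395/7162 = -1395/28648 ≈ -0.048694)
(-21926 + k)*(-46606 + v) = (-21926 - 1395/28648)*(-46606 - 11767) = -628137443/28648*(-58373) = 36666266960239/28648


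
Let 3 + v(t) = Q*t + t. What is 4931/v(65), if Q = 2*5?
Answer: 4931/712 ≈ 6.9256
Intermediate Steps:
Q = 10
v(t) = -3 + 11*t (v(t) = -3 + (10*t + t) = -3 + 11*t)
4931/v(65) = 4931/(-3 + 11*65) = 4931/(-3 + 715) = 4931/712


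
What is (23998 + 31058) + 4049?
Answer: 59105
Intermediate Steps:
(23998 + 31058) + 4049 = 55056 + 4049 = 59105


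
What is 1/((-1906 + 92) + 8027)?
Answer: 1/6213 ≈ 0.00016095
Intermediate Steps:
1/((-1906 + 92) + 8027) = 1/(-1814 + 8027) = 1/6213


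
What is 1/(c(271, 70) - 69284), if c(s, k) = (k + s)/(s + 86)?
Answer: -357/24734047 ≈ -1.4434e-5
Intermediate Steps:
c(s, k) = (k + s)/(86 + s)
1/(c(271, 70) - 69284) = 1/((70 + 271)/(86 + 271) - 69284) = 1/(341/357 - 69284) = 1/(-24734047/357) = -357/24734047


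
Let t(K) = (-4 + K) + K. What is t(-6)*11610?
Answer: -185760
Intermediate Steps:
t(K) = -4 + 2*K
t(-6)*11610 = (-4 + 2*(-6))*11610 = (-4 - 12)*11610 = -16*11610 = -185760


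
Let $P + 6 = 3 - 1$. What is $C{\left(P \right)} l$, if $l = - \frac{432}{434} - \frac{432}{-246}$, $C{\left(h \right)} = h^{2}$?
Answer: $\frac{108288}{8897} \approx 12.171$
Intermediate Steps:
$P = -4$ ($P = -6 + \left(3 - 1\right) = -6 + 2 = -4$)
$l = \frac{6768}{8897}$ ($l = \left(-432\right) \frac{1}{434} - - \frac{72}{41} = - \frac{216}{217} + \frac{72}{41} = \frac{6768}{8897} \approx 0.76071$)
$C{\left(P \right)} l = \left(-4\right)^{2} \cdot \frac{6768}{8897} = 16 \cdot \frac{6768}{8897} = \frac{108288}{8897}$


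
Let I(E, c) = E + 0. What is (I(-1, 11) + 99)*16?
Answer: 1568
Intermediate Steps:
I(E, c) = E
(I(-1, 11) + 99)*16 = (-1 + 99)*16 = 98*16 = 1568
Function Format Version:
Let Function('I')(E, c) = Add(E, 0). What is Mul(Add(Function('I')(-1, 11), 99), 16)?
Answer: 1568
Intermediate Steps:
Function('I')(E, c) = E
Mul(Add(Function('I')(-1, 11), 99), 16) = Mul(Add(-1, 99), 16) = Mul(98, 16) = 1568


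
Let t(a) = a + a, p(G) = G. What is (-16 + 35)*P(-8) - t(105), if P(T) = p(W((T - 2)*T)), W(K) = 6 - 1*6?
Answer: -210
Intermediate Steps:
W(K) = 0 (W(K) = 6 - 6 = 0)
P(T) = 0
t(a) = 2*a
(-16 + 35)*P(-8) - t(105) = (-16 + 35)*0 - 2*105 = 19*0 - 1*210 = 0 - 210 = -210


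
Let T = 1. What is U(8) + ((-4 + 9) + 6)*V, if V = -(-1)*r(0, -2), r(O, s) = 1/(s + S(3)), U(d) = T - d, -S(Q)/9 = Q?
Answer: -214/29 ≈ -7.3793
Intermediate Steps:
S(Q) = -9*Q
U(d) = 1 - d
r(O, s) = 1/(-27 + s) (r(O, s) = 1/(s - 9*3) = 1/(s - 27) = 1/(-27 + s))
V = -1/29 (V = -(-1)/(-27 - 2) = -(-1)/(-29) = -(-1)*(-1)/29 = -1*1/29 = -1/29 ≈ -0.034483)
U(8) + ((-4 + 9) + 6)*V = (1 - 1*8) + ((-4 + 9) + 6)*(-1/29) = (1 - 8) + (5 + 6)*(-1/29) = -7 + 11*(-1/29) = -7 - 11/29 = -214/29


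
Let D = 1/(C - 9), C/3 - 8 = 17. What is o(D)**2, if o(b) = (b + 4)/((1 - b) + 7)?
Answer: 70225/277729 ≈ 0.25285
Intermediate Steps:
C = 75 (C = 24 + 3*17 = 24 + 51 = 75)
D = 1/66 (D = 1/(75 - 9) = 1/66 ≈ 0.015152)
o(b) = (4 + b)/(8 - b)
o(D)**2 = ((-4 - 1*1/66)/(-8 + 1/66))**2 = ((-4 - 1/66)/(-527/66))**2 = (-66/527*(-265/66))**2 = (265/527)**2 = 70225/277729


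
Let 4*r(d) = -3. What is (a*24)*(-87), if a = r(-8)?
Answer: 1566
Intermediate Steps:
r(d) = -3/4 (r(d) = (1/4)*(-3) = -3/4)
a = -3/4 ≈ -0.75000
(a*24)*(-87) = -3/4*24*(-87) = -18*(-87) = 1566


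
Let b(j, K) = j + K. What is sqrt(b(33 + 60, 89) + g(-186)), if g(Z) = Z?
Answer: 2*I ≈ 2.0*I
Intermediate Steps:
b(j, K) = K + j
sqrt(b(33 + 60, 89) + g(-186)) = sqrt((89 + (33 + 60)) - 186) = sqrt((89 + 93) - 186) = sqrt(182 - 186) = sqrt(-4) = 2*I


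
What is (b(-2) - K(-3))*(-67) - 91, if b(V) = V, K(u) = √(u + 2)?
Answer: 43 + 67*I ≈ 43.0 + 67.0*I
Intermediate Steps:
K(u) = √(2 + u)
(b(-2) - K(-3))*(-67) - 91 = (-2 - √(2 - 3))*(-67) - 91 = (-2 - √(-1))*(-67) - 91 = (-2 - I)*(-67) - 91 = (134 + 67*I) - 91 = 43 + 67*I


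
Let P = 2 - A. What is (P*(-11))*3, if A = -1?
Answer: -99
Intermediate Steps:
P = 3 (P = 2 - 1*(-1) = 2 + 1 = 3)
(P*(-11))*3 = (3*(-11))*3 = -33*3 = -99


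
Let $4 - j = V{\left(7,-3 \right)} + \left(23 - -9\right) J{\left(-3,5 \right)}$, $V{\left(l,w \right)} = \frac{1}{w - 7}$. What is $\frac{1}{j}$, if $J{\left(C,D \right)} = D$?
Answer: $- \frac{10}{1559} \approx -0.0064144$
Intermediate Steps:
$V{\left(l,w \right)} = \frac{1}{-7 + w}$
$j = - \frac{1559}{10}$ ($j = 4 - \left(\frac{1}{-7 - 3} + \left(23 - -9\right) 5\right) = 4 - \left(\frac{1}{-10} + \left(23 + 9\right) 5\right) = 4 - \left(- \frac{1}{10} + 32 \cdot 5\right) = 4 - \left(- \frac{1}{10} + 160\right) = 4 - \frac{1599}{10} = - \frac{1559}{10} \approx -155.9$)
$\frac{1}{j} = \frac{1}{- \frac{1559}{10}} = - \frac{10}{1559}$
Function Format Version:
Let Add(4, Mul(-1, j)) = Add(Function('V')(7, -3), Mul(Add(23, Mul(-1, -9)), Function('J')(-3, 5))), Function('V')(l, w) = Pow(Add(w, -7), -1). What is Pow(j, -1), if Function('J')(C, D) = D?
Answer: Rational(-10, 1559) ≈ -0.0064144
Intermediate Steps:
Function('V')(l, w) = Pow(Add(-7, w), -1)
j = Rational(-1559, 10) (j = Add(4, Mul(-1, Add(Pow(Add(-7, -3), -1), Mul(Add(23, Mul(-1, -9)), 5)))) = Add(4, Mul(-1, Add(Pow(-10, -1), Mul(Add(23, 9), 5)))) = Add(4, Mul(-1, Add(Rational(-1, 10), Mul(32, 5)))) = Add(4, Mul(-1, Add(Rational(-1, 10), 160))) = Add(4, Mul(-1, Rational(1599, 10))) = Add(4, Rational(-1599, 10)) = Rational(-1559, 10) ≈ -155.90)
Pow(j, -1) = Pow(Rational(-1559, 10), -1) = Rational(-10, 1559)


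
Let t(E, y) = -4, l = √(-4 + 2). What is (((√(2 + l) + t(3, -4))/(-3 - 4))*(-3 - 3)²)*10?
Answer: 1440/7 - 360*√(2 + I*√2)/7 ≈ 129.01 - 24.381*I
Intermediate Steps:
l = I*√2 (l = √(-2) = I*√2 ≈ 1.4142*I)
(((√(2 + l) + t(3, -4))/(-3 - 4))*(-3 - 3)²)*10 = (((√(2 + I*√2) - 4)/(-3 - 4))*(-3 - 3)²)*10 = (((-4 + √(2 + I*√2))/(-7))*(-6)²)*10 = (((-4 + √(2 + I*√2))*(-⅐))*36)*10 = ((4/7 - √(2 + I*√2)/7)*36)*10 = (144/7 - 36*√(2 + I*√2)/7)*10 = 1440/7 - 360*√(2 + I*√2)/7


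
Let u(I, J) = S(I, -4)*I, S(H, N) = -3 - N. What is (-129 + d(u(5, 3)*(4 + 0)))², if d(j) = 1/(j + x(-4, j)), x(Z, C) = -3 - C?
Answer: 150544/9 ≈ 16727.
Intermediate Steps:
u(I, J) = I (u(I, J) = (-3 - 1*(-4))*I = (-3 + 4)*I = 1*I = I)
d(j) = -⅓ (d(j) = 1/(j + (-3 - j)) = 1/(-3) = -⅓)
(-129 + d(u(5, 3)*(4 + 0)))² = (-129 - ⅓)² = (-388/3)² = 150544/9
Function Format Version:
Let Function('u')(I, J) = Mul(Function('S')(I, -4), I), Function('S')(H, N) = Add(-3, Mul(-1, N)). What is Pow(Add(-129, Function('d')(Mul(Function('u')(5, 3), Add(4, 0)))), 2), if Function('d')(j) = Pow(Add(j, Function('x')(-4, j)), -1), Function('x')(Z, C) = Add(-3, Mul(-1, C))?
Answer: Rational(150544, 9) ≈ 16727.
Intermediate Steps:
Function('u')(I, J) = I (Function('u')(I, J) = Mul(Add(-3, Mul(-1, -4)), I) = Mul(Add(-3, 4), I) = Mul(1, I) = I)
Function('d')(j) = Rational(-1, 3) (Function('d')(j) = Pow(Add(j, Add(-3, Mul(-1, j))), -1) = Pow(-3, -1) = Rational(-1, 3))
Pow(Add(-129, Function('d')(Mul(Function('u')(5, 3), Add(4, 0)))), 2) = Pow(Add(-129, Rational(-1, 3)), 2) = Pow(Rational(-388, 3), 2) = Rational(150544, 9)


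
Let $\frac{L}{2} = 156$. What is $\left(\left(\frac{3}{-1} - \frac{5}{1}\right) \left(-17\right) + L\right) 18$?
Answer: $8064$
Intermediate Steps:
$L = 312$ ($L = 2 \cdot 156 = 312$)
$\left(\left(\frac{3}{-1} - \frac{5}{1}\right) \left(-17\right) + L\right) 18 = \left(\left(\frac{3}{-1} - \frac{5}{1}\right) \left(-17\right) + 312\right) 18 = \left(\left(3 \left(-1\right) - 5\right) \left(-17\right) + 312\right) 18 = \left(\left(-3 - 5\right) \left(-17\right) + 312\right) 18 = \left(\left(-8\right) \left(-17\right) + 312\right) 18 = \left(136 + 312\right) 18 = 448 \cdot 18 = 8064$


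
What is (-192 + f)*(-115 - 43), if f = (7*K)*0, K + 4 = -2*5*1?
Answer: 30336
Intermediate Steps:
K = -14 (K = -4 - 2*5*1 = -4 - 10*1 = -4 - 10 = -14)
f = 0 (f = (7*(-14))*0 = -98*0 = 0)
(-192 + f)*(-115 - 43) = (-192 + 0)*(-115 - 43) = -192*(-158) = 30336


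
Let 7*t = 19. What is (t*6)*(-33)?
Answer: -3762/7 ≈ -537.43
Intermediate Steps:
t = 19/7 (t = (⅐)*19 = 19/7 ≈ 2.7143)
(t*6)*(-33) = ((19/7)*6)*(-33) = (114/7)*(-33) = -3762/7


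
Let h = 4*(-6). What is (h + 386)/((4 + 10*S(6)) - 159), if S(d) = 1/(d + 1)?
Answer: -2534/1075 ≈ -2.3572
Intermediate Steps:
h = -24
S(d) = 1/(1 + d)
(h + 386)/((4 + 10*S(6)) - 159) = (-24 + 386)/((4 + 10/(1 + 6)) - 159) = 362/((4 + 10/7) - 159) = 362/(38/7 - 159) = 362/(-1075/7) = 362*(-7/1075) = -2534/1075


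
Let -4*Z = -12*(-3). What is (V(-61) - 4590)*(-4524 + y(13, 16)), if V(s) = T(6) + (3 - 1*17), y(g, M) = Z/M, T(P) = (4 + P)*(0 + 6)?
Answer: 20559612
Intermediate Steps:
Z = -9 (Z = -(-3)*(-3) = -¼*36 = -9)
T(P) = 24 + 6*P (T(P) = (4 + P)*6 = 24 + 6*P)
y(g, M) = -9/M
V(s) = 46 (V(s) = (24 + 6*6) + (3 - 1*17) = (24 + 36) + (3 - 17) = 60 - 14 = 46)
(V(-61) - 4590)*(-4524 + y(13, 16)) = (46 - 4590)*(-4524 - 9/16) = -4544*(-4524 - 9*1/16) = -4544*(-4524 - 9/16) = -4544*(-72393/16) = 20559612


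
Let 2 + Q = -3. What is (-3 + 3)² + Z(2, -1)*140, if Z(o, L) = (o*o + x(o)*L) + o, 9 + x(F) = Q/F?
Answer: 2450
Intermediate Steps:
Q = -5 (Q = -2 - 3 = -5)
x(F) = -9 - 5/F
Z(o, L) = o + o² + L*(-9 - 5/o) (Z(o, L) = (o*o + (-9 - 5/o)*L) + o = (o² + L*(-9 - 5/o)) + o = o + o² + L*(-9 - 5/o))
(-3 + 3)² + Z(2, -1)*140 = (-3 + 3)² + (2 + 2² - 9*(-1) - 5*(-1)/2)*140 = 0² + (2 + 4 + 9 - 5*(-1)*½)*140 = 0 + (2 + 4 + 9 + 5/2)*140 = 0 + (35/2)*140 = 0 + 2450 = 2450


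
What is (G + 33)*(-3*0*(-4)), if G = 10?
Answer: 0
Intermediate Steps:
(G + 33)*(-3*0*(-4)) = (10 + 33)*(-3*0*(-4)) = 43*(0*(-4)) = 43*0 = 0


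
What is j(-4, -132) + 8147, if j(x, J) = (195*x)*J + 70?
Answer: 111177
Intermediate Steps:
j(x, J) = 70 + 195*J*x (j(x, J) = 195*J*x + 70 = 70 + 195*J*x)
j(-4, -132) + 8147 = (70 + 195*(-132)*(-4)) + 8147 = (70 + 102960) + 8147 = 103030 + 8147 = 111177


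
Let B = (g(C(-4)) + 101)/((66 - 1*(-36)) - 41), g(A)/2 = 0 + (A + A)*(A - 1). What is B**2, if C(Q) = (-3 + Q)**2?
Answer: 90421081/3721 ≈ 24300.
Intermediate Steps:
g(A) = 4*A*(-1 + A) (g(A) = 2*(0 + (A + A)*(A - 1)) = 2*(0 + (2*A)*(-1 + A)) = 2*(0 + 2*A*(-1 + A)) = 2*(2*A*(-1 + A)) = 4*A*(-1 + A))
B = 9509/61 (B = (4*(-3 - 4)**2*(-1 + (-3 - 4)**2) + 101)/((66 - 1*(-36)) - 41) = (4*(-7)**2*(-1 + (-7)**2) + 101)/((66 + 36) - 41) = (4*49*(-1 + 49) + 101)/(102 - 41) = (4*49*48 + 101)/61 = (9408 + 101)*(1/61) = 9509*(1/61) = 9509/61 ≈ 155.89)
B**2 = (9509/61)**2 = 90421081/3721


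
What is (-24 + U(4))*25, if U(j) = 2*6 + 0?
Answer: -300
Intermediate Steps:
U(j) = 12 (U(j) = 12 + 0 = 12)
(-24 + U(4))*25 = (-24 + 12)*25 = -12*25 = -300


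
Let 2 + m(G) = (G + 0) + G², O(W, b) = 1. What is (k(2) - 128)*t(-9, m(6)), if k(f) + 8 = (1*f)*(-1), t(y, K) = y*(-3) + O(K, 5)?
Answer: -3864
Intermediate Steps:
m(G) = -2 + G + G² (m(G) = -2 + ((G + 0) + G²) = -2 + (G + G²) = -2 + G + G²)
t(y, K) = 1 - 3*y (t(y, K) = y*(-3) + 1 = -3*y + 1 = 1 - 3*y)
k(f) = -8 - f (k(f) = -8 + (1*f)*(-1) = -8 + f*(-1) = -8 - f)
(k(2) - 128)*t(-9, m(6)) = ((-8 - 1*2) - 128)*(1 - 3*(-9)) = ((-8 - 2) - 128)*(1 + 27) = (-10 - 128)*28 = -138*28 = -3864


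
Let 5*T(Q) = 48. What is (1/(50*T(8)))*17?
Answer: 17/480 ≈ 0.035417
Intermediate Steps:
T(Q) = 48/5 (T(Q) = (⅕)*48 = 48/5)
(1/(50*T(8)))*17 = (1/(50*(48/5)))*17 = ((1/50)*(5/48))*17 = (1/480)*17 = 17/480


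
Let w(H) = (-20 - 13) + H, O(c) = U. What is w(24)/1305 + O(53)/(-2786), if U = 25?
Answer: -6411/403970 ≈ -0.015870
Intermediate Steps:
O(c) = 25
w(H) = -33 + H
w(24)/1305 + O(53)/(-2786) = (-33 + 24)/1305 + 25/(-2786) = -9*1/1305 + 25*(-1/2786) = -1/145 - 25/2786 = -6411/403970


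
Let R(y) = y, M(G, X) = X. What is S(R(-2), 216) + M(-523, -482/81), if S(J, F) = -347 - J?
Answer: -28427/81 ≈ -350.95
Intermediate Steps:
S(R(-2), 216) + M(-523, -482/81) = (-347 - 1*(-2)) - 482/81 = (-347 + 2) - 482*1/81 = -345 - 482/81 = -28427/81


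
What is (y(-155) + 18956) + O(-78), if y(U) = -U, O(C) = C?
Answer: 19033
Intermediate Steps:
(y(-155) + 18956) + O(-78) = (-1*(-155) + 18956) - 78 = (155 + 18956) - 78 = 19111 - 78 = 19033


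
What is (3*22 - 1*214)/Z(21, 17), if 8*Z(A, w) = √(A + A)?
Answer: -592*√42/21 ≈ -182.70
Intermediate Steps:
Z(A, w) = √2*√A/8 (Z(A, w) = √(A + A)/8 = √(2*A)/8 = (√2*√A)/8 = √2*√A/8)
(3*22 - 1*214)/Z(21, 17) = (3*22 - 1*214)/((√2*√21/8)) = (66 - 214)/((√42/8)) = -592*√42/21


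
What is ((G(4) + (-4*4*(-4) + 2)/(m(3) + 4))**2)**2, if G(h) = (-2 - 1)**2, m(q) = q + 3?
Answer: 37015056/625 ≈ 59224.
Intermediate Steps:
m(q) = 3 + q
G(h) = 9 (G(h) = (-3)**2 = 9)
((G(4) + (-4*4*(-4) + 2)/(m(3) + 4))**2)**2 = ((9 + (-4*4*(-4) + 2)/((3 + 3) + 4))**2)**2 = ((9 + (-16*(-4) + 2)/(6 + 4))**2)**2 = ((9 + (64 + 2)/10)**2)**2 = ((9 + 66*(1/10))**2)**2 = ((9 + 33/5)**2)**2 = ((78/5)**2)**2 = (6084/25)**2 = 37015056/625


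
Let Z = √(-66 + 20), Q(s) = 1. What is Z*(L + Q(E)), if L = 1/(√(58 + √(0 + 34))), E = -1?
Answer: I*√46 + I*√46/√(58 + √34) ≈ 7.6312*I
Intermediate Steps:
Z = I*√46 (Z = √(-46) = I*√46 ≈ 6.7823*I)
L = (58 + √34)^(-½) (L = 1/(√(58 + √34)) = (58 + √34)^(-½) ≈ 0.12517)
Z*(L + Q(E)) = (I*√46)*((58 + √34)^(-½) + 1) = (I*√46)*(1 + (58 + √34)^(-½)) = I*√46*(1 + (58 + √34)^(-½))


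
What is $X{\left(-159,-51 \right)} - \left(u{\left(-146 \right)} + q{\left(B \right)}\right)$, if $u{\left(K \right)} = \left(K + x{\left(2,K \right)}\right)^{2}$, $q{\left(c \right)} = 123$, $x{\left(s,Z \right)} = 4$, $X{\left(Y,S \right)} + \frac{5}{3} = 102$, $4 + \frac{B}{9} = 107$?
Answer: $- \frac{60560}{3} \approx -20187.0$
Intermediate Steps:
$B = 927$ ($B = -36 + 9 \cdot 107 = -36 + 963 = 927$)
$X{\left(Y,S \right)} = \frac{301}{3}$ ($X{\left(Y,S \right)} = - \frac{5}{3} + 102 = \frac{301}{3}$)
$u{\left(K \right)} = \left(4 + K\right)^{2}$ ($u{\left(K \right)} = \left(K + 4\right)^{2} = \left(4 + K\right)^{2}$)
$X{\left(-159,-51 \right)} - \left(u{\left(-146 \right)} + q{\left(B \right)}\right) = \frac{301}{3} - \left(\left(4 - 146\right)^{2} + 123\right) = \frac{301}{3} - \left(\left(-142\right)^{2} + 123\right) = \frac{301}{3} - \left(20164 + 123\right) = \frac{301}{3} - 20287 = - \frac{60560}{3}$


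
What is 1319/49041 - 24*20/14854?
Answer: -1973627/364227507 ≈ -0.0054187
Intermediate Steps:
1319/49041 - 24*20/14854 = 1319*(1/49041) - 480*1/14854 = 1319/49041 - 240/7427 = -1973627/364227507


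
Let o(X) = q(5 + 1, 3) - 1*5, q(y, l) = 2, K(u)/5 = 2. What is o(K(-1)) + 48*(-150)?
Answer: -7203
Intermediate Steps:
K(u) = 10 (K(u) = 5*2 = 10)
o(X) = -3 (o(X) = 2 - 1*5 = 2 - 5 = -3)
o(K(-1)) + 48*(-150) = -3 + 48*(-150) = -3 - 7200 = -7203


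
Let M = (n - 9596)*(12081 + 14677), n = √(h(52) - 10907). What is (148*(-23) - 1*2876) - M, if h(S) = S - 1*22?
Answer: 256763488 - 26758*I*√10877 ≈ 2.5676e+8 - 2.7907e+6*I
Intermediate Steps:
h(S) = -22 + S (h(S) = S - 22 = -22 + S)
n = I*√10877 (n = √((-22 + 52) - 10907) = √(30 - 10907) = √(-10877) = I*√10877 ≈ 104.29*I)
M = -256769768 + 26758*I*√10877 (M = (I*√10877 - 9596)*(12081 + 14677) = (-9596 + I*√10877)*26758 = -256769768 + 26758*I*√10877 ≈ -2.5677e+8 + 2.7907e+6*I)
(148*(-23) - 1*2876) - M = (148*(-23) - 1*2876) - (-256769768 + 26758*I*√10877) = (-3404 - 2876) + (256769768 - 26758*I*√10877) = -6280 + (256769768 - 26758*I*√10877) = 256763488 - 26758*I*√10877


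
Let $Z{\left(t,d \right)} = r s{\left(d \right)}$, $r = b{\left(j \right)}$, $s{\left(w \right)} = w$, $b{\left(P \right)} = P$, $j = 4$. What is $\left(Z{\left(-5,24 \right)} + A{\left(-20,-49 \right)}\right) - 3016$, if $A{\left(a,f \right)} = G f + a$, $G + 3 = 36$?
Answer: $-4557$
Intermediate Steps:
$G = 33$ ($G = -3 + 36 = 33$)
$r = 4$
$Z{\left(t,d \right)} = 4 d$
$A{\left(a,f \right)} = a + 33 f$ ($A{\left(a,f \right)} = 33 f + a = a + 33 f$)
$\left(Z{\left(-5,24 \right)} + A{\left(-20,-49 \right)}\right) - 3016 = \left(4 \cdot 24 + \left(-20 + 33 \left(-49\right)\right)\right) - 3016 = \left(96 - 1637\right) - 3016 = -1541 - 3016 = -4557$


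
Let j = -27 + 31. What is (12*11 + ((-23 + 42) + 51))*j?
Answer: 808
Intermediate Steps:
j = 4
(12*11 + ((-23 + 42) + 51))*j = (12*11 + ((-23 + 42) + 51))*4 = (132 + (19 + 51))*4 = (132 + 70)*4 = 202*4 = 808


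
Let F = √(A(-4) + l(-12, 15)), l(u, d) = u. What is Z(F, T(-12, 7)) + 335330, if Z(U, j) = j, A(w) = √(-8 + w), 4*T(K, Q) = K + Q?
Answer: 1341315/4 ≈ 3.3533e+5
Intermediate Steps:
T(K, Q) = K/4 + Q/4 (T(K, Q) = (K + Q)/4 = K/4 + Q/4)
F = √(-12 + 2*I*√3) (F = √(√(-8 - 4) - 12) = √(√(-12) - 12) = √(2*I*√3 - 12) = √(-12 + 2*I*√3) ≈ 0.49497 + 3.4993*I)
Z(F, T(-12, 7)) + 335330 = ((¼)*(-12) + (¼)*7) + 335330 = (-3 + 7/4) + 335330 = -5/4 + 335330 = 1341315/4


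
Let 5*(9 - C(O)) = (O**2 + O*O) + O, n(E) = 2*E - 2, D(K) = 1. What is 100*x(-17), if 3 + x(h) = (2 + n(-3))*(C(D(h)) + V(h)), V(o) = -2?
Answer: -4140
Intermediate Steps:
n(E) = -2 + 2*E
C(O) = 9 - 2*O**2/5 - O/5 (C(O) = 9 - ((O**2 + O*O) + O)/5 = 9 - ((O**2 + O**2) + O)/5 = 9 - (2*O**2 + O)/5 = 9 - (O + 2*O**2)/5 = 9 + (-2*O**2/5 - O/5) = 9 - 2*O**2/5 - O/5)
x(h) = -207/5 (x(h) = -3 + (2 + (-2 + 2*(-3)))*((9 - 2/5*1**2 - 1/5*1) - 2) = -3 + (2 + (-2 - 6))*((9 - 2/5*1 - 1/5) - 2) = -3 + (2 - 8)*((9 - 2/5 - 1/5) - 2) = -3 - 6*(42/5 - 2) = -3 - 6*32/5 = -3 - 192/5 = -207/5)
100*x(-17) = 100*(-207/5) = -4140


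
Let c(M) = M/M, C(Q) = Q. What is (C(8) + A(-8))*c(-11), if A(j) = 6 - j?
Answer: 22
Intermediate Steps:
c(M) = 1
(C(8) + A(-8))*c(-11) = (8 + (6 - 1*(-8)))*1 = (8 + (6 + 8))*1 = (8 + 14)*1 = 22*1 = 22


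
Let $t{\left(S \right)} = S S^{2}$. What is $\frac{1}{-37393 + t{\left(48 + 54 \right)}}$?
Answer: $\frac{1}{1023815} \approx 9.7674 \cdot 10^{-7}$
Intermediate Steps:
$t{\left(S \right)} = S^{3}$
$\frac{1}{-37393 + t{\left(48 + 54 \right)}} = \frac{1}{-37393 + \left(48 + 54\right)^{3}} = \frac{1}{-37393 + 102^{3}} = \frac{1}{-37393 + 1061208} = \frac{1}{1023815}$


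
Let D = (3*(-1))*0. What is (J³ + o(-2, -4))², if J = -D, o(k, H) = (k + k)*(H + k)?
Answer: 576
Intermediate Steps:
D = 0 (D = -3*0 = 0)
o(k, H) = 2*k*(H + k) (o(k, H) = (2*k)*(H + k) = 2*k*(H + k))
J = 0 (J = -1*0 = 0)
(J³ + o(-2, -4))² = (0³ + 2*(-2)*(-4 - 2))² = (0 + 2*(-2)*(-6))² = (0 + 24)² = 24² = 576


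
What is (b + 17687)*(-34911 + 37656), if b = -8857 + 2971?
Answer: 32393745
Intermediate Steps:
b = -5886
(b + 17687)*(-34911 + 37656) = (-5886 + 17687)*(-34911 + 37656) = 11801*2745 = 32393745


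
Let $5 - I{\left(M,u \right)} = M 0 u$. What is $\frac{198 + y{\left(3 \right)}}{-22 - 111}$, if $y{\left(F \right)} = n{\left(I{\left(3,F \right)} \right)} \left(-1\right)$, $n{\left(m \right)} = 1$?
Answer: $- \frac{197}{133} \approx -1.4812$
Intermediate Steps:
$I{\left(M,u \right)} = 5$ ($I{\left(M,u \right)} = 5 - M 0 u = 5 - 0 u = 5 - 0 = 5 + 0 = 5$)
$y{\left(F \right)} = -1$ ($y{\left(F \right)} = 1 \left(-1\right) = -1$)
$\frac{198 + y{\left(3 \right)}}{-22 - 111} = \frac{198 - 1}{-22 - 111} = \frac{197}{-133} = 197 \left(- \frac{1}{133}\right) = - \frac{197}{133}$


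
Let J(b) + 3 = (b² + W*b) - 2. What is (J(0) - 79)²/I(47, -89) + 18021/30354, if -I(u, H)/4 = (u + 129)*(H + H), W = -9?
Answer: 25754431/39622088 ≈ 0.65000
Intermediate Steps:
I(u, H) = -8*H*(129 + u) (I(u, H) = -4*(u + 129)*(H + H) = -4*(129 + u)*2*H = -8*H*(129 + u))
J(b) = -5 + b² - 9*b (J(b) = -3 + ((b² - 9*b) - 2) = -3 + (-2 + b² - 9*b) = -5 + b² - 9*b)
(J(0) - 79)²/I(47, -89) + 18021/30354 = ((-5 + 0² - 9*0) - 79)²/((-8*(-89)*(129 + 47))) + 18021/30354 = ((-5 + 0 + 0) - 79)²/((-8*(-89)*176)) + 18021*(1/30354) = (-5 - 79)²/125312 + 6007/10118 = (-84)²*(1/125312) + 6007/10118 = 7056*(1/125312) + 6007/10118 = 441/7832 + 6007/10118 = 25754431/39622088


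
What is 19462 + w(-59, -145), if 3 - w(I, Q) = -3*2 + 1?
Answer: 19470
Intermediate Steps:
w(I, Q) = 8 (w(I, Q) = 3 - (-3*2 + 1) = 3 - (-6 + 1) = 3 - 1*(-5) = 3 + 5 = 8)
19462 + w(-59, -145) = 19462 + 8 = 19470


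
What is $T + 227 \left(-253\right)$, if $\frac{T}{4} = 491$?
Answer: $-55467$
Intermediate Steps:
$T = 1964$ ($T = 4 \cdot 491 = 1964$)
$T + 227 \left(-253\right) = 1964 + 227 \left(-253\right) = 1964 - 57431 = -55467$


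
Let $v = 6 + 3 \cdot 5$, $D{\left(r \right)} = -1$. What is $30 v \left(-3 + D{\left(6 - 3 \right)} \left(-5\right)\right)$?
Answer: $1260$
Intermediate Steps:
$v = 21$ ($v = 6 + 15 = 21$)
$30 v \left(-3 + D{\left(6 - 3 \right)} \left(-5\right)\right) = 30 \cdot 21 \left(-3 - -5\right) = 630 \left(-3 + 5\right) = 630 \cdot 2 = 1260$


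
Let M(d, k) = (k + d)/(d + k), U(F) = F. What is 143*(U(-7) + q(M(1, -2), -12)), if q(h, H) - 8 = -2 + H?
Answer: -1859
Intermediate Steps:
M(d, k) = 1 (M(d, k) = (d + k)/(d + k) = 1)
q(h, H) = 6 + H (q(h, H) = 8 + (-2 + H) = 6 + H)
143*(U(-7) + q(M(1, -2), -12)) = 143*(-7 + (6 - 12)) = 143*(-7 - 6) = 143*(-13) = -1859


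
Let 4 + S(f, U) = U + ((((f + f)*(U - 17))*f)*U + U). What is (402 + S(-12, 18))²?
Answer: 31561924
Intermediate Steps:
S(f, U) = -4 + 2*U + 2*U*f²*(-17 + U) (S(f, U) = -4 + (U + ((((f + f)*(U - 17))*f)*U + U)) = -4 + (U + ((((2*f)*(-17 + U))*f)*U + U)) = -4 + (U + (((2*f*(-17 + U))*f)*U + U)) = -4 + (U + ((2*f²*(-17 + U))*U + U)) = -4 + (U + (2*U*f²*(-17 + U) + U)) = -4 + (U + (U + 2*U*f²*(-17 + U))) = -4 + (2*U + 2*U*f²*(-17 + U)) = -4 + 2*U + 2*U*f²*(-17 + U))
(402 + S(-12, 18))² = (402 + (-4 + 2*18 - 34*18*(-12)² + 2*18²*(-12)²))² = (402 + (-4 + 36 - 34*18*144 + 2*324*144))² = (402 + (-4 + 36 - 88128 + 93312))² = (402 + 5216)² = 5618² = 31561924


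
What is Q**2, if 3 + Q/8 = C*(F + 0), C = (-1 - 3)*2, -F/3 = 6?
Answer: 1272384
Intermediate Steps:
F = -18 (F = -3*6 = -18)
C = -8 (C = -4*2 = -8)
Q = 1128 (Q = -24 + 8*(-8*(-18 + 0)) = -24 + 8*(-8*(-18)) = -24 + 8*144 = -24 + 1152 = 1128)
Q**2 = 1128**2 = 1272384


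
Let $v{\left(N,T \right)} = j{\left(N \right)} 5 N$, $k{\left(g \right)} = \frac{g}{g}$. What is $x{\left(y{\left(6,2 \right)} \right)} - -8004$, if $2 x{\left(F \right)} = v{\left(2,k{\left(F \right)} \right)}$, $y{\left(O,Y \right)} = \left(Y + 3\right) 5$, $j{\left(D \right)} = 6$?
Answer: $8034$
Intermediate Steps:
$k{\left(g \right)} = 1$
$y{\left(O,Y \right)} = 15 + 5 Y$ ($y{\left(O,Y \right)} = \left(3 + Y\right) 5 = 15 + 5 Y$)
$v{\left(N,T \right)} = 30 N$ ($v{\left(N,T \right)} = 6 \cdot 5 N = 30 N$)
$x{\left(F \right)} = 30$ ($x{\left(F \right)} = \frac{30 \cdot 2}{2} = \frac{1}{2} \cdot 60 = 30$)
$x{\left(y{\left(6,2 \right)} \right)} - -8004 = 30 - -8004 = 30 + 8004 = 8034$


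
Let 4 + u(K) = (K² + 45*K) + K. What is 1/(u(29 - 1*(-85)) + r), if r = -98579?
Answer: -1/80343 ≈ -1.2447e-5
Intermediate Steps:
u(K) = -4 + K² + 46*K (u(K) = -4 + ((K² + 45*K) + K) = -4 + (K² + 46*K) = -4 + K² + 46*K)
1/(u(29 - 1*(-85)) + r) = 1/((-4 + (29 - 1*(-85))² + 46*(29 - 1*(-85))) - 98579) = 1/((-4 + (29 + 85)² + 46*(29 + 85)) - 98579) = 1/((-4 + 114² + 46*114) - 98579) = 1/((-4 + 12996 + 5244) - 98579) = 1/(18236 - 98579) = 1/(-80343) = -1/80343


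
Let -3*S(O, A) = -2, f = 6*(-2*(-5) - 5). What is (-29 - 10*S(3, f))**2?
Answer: 11449/9 ≈ 1272.1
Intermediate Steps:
f = 30 (f = 6*(10 - 5) = 6*5 = 30)
S(O, A) = 2/3 (S(O, A) = -1/3*(-2) = 2/3)
(-29 - 10*S(3, f))**2 = (-29 - 10*2/3)**2 = (-29 - 20/3)**2 = (-107/3)**2 = 11449/9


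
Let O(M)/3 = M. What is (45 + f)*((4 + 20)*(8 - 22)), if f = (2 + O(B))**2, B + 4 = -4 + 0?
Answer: -177744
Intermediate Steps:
B = -8 (B = -4 + (-4 + 0) = -4 - 4 = -8)
O(M) = 3*M
f = 484 (f = (2 + 3*(-8))**2 = (2 - 24)**2 = (-22)**2 = 484)
(45 + f)*((4 + 20)*(8 - 22)) = (45 + 484)*((4 + 20)*(8 - 22)) = 529*(24*(-14)) = 529*(-336) = -177744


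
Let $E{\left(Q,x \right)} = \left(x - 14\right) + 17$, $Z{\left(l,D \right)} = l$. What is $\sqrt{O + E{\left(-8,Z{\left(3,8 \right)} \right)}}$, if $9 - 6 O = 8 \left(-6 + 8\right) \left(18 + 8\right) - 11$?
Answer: $2 i \sqrt{15} \approx 7.746 i$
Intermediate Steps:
$E{\left(Q,x \right)} = 3 + x$ ($E{\left(Q,x \right)} = \left(-14 + x\right) + 17 = 3 + x$)
$O = -66$ ($O = \frac{3}{2} - \frac{8 \left(-6 + 8\right) \left(18 + 8\right) - 11}{6} = \frac{3}{2} - \frac{8 \cdot 2 \cdot 26 - 11}{6} = \frac{3}{2} - \frac{8 \cdot 52 - 11}{6} = \frac{3}{2} - \frac{416 - 11}{6} = \frac{3}{2} - \frac{135}{2} = -66$)
$\sqrt{O + E{\left(-8,Z{\left(3,8 \right)} \right)}} = \sqrt{-66 + \left(3 + 3\right)} = \sqrt{-66 + 6} = \sqrt{-60} = 2 i \sqrt{15}$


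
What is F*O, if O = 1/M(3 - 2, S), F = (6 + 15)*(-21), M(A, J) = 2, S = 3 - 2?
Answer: -441/2 ≈ -220.50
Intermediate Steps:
S = 1
F = -441 (F = 21*(-21) = -441)
O = ½ (O = 1/2 = ½ ≈ 0.50000)
F*O = -441*½ = -441/2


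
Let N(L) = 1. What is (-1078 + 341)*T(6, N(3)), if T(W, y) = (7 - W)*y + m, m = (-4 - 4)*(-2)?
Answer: -12529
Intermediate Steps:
m = 16 (m = -8*(-2) = 16)
T(W, y) = 16 + y*(7 - W) (T(W, y) = (7 - W)*y + 16 = y*(7 - W) + 16 = 16 + y*(7 - W))
(-1078 + 341)*T(6, N(3)) = (-1078 + 341)*(16 + 7*1 - 1*6*1) = -737*(16 + 7 - 6) = -737*17 = -12529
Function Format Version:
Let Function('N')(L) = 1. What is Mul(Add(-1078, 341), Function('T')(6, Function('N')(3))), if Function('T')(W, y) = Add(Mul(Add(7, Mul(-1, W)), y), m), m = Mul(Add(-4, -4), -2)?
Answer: -12529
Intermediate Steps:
m = 16 (m = Mul(-8, -2) = 16)
Function('T')(W, y) = Add(16, Mul(y, Add(7, Mul(-1, W)))) (Function('T')(W, y) = Add(Mul(Add(7, Mul(-1, W)), y), 16) = Add(Mul(y, Add(7, Mul(-1, W))), 16) = Add(16, Mul(y, Add(7, Mul(-1, W)))))
Mul(Add(-1078, 341), Function('T')(6, Function('N')(3))) = Mul(Add(-1078, 341), Add(16, Mul(7, 1), Mul(-1, 6, 1))) = Mul(-737, Add(16, 7, -6)) = Mul(-737, 17) = -12529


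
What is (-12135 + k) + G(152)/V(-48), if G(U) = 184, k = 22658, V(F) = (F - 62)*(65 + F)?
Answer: 9838913/935 ≈ 10523.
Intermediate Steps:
V(F) = (-62 + F)*(65 + F)
(-12135 + k) + G(152)/V(-48) = (-12135 + 22658) + 184/(-4030 + (-48)² + 3*(-48)) = 10523 + 184/(-4030 + 2304 - 144) = 10523 + 184/(-1870) = 10523 + 184*(-1/1870) = 10523 - 92/935 = 9838913/935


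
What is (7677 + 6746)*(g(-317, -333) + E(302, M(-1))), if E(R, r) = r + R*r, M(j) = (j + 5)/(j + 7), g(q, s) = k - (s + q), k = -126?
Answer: 10471098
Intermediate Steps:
g(q, s) = -126 - q - s (g(q, s) = -126 - (s + q) = -126 - (q + s) = -126 + (-q - s) = -126 - q - s)
M(j) = (5 + j)/(7 + j)
(7677 + 6746)*(g(-317, -333) + E(302, M(-1))) = (7677 + 6746)*((-126 - 1*(-317) - 1*(-333)) + ((5 - 1)/(7 - 1))*(1 + 302)) = 14423*((-126 + 317 + 333) + (4/6)*303) = 14423*(524 + ((⅙)*4)*303) = 14423*(524 + (⅔)*303) = 14423*(524 + 202) = 14423*726 = 10471098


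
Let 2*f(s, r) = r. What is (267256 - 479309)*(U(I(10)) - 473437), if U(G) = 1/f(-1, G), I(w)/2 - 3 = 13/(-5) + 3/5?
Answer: 100393524108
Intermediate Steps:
f(s, r) = r/2
I(w) = 2 (I(w) = 6 + 2*(13/(-5) + 3/5) = 6 + 2*(13*(-1/5) + 3*(1/5)) = 6 + 2*(-13/5 + 3/5) = 6 + 2*(-2) = 6 - 4 = 2)
U(G) = 2/G (U(G) = 1/(G/2) = 2/G)
(267256 - 479309)*(U(I(10)) - 473437) = (267256 - 479309)*(2/2 - 473437) = -212053*(2*(1/2) - 473437) = -212053*(1 - 473437) = -212053*(-473436) = 100393524108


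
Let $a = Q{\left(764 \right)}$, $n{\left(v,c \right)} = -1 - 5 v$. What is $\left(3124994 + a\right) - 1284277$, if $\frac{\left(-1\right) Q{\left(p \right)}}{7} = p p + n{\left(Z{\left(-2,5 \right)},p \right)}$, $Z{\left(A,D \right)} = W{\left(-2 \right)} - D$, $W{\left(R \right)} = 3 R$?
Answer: $-2245533$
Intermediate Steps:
$Z{\left(A,D \right)} = -6 - D$ ($Z{\left(A,D \right)} = 3 \left(-2\right) - D = -6 - D$)
$Q{\left(p \right)} = -378 - 7 p^{2}$ ($Q{\left(p \right)} = - 7 \left(p p - \left(1 + 5 \left(-6 - 5\right)\right)\right) = - 7 \left(p^{2} - \left(1 + 5 \left(-6 - 5\right)\right)\right) = - 7 \left(p^{2} - -54\right) = - 7 \left(p^{2} + \left(-1 + 55\right)\right) = - 7 \left(p^{2} + 54\right) = - 7 \left(54 + p^{2}\right) = -378 - 7 p^{2}$)
$a = -4086250$ ($a = -378 - 7 \cdot 764^{2} = -378 - 4085872 = -4086250$)
$\left(3124994 + a\right) - 1284277 = \left(3124994 - 4086250\right) - 1284277 = -961256 - 1284277 = -2245533$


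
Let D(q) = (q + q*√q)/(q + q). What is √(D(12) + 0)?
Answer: √(2 + 4*√3)/2 ≈ 1.4940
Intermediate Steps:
D(q) = (q + q^(3/2))/(2*q) (D(q) = (q + q^(3/2))/((2*q)) = (q + q^(3/2))*(1/(2*q)) = (q + q^(3/2))/(2*q))
√(D(12) + 0) = √((½ + √12/2) + 0) = √((½ + (2*√3)/2) + 0) = √((½ + √3) + 0) = √(½ + √3)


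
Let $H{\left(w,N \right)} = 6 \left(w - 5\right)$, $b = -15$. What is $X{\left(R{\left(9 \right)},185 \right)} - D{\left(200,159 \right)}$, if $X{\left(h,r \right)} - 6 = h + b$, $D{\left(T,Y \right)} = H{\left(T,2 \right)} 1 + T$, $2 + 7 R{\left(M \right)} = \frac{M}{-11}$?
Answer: $- \frac{106214}{77} \approx -1379.4$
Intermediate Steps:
$H{\left(w,N \right)} = -30 + 6 w$ ($H{\left(w,N \right)} = 6 \left(-5 + w\right) = -30 + 6 w$)
$R{\left(M \right)} = - \frac{2}{7} - \frac{M}{77}$ ($R{\left(M \right)} = - \frac{2}{7} + \frac{M \frac{1}{-11}}{7} = - \frac{2}{7} + \frac{M \left(- \frac{1}{11}\right)}{7} = - \frac{2}{7} + \frac{\left(- \frac{1}{11}\right) M}{7} = - \frac{2}{7} - \frac{M}{77}$)
$D{\left(T,Y \right)} = -30 + 7 T$ ($D{\left(T,Y \right)} = \left(-30 + 6 T\right) 1 + T = \left(-30 + 6 T\right) + T = -30 + 7 T$)
$X{\left(h,r \right)} = -9 + h$ ($X{\left(h,r \right)} = 6 + \left(h - 15\right) = 6 + \left(-15 + h\right) = -9 + h$)
$X{\left(R{\left(9 \right)},185 \right)} - D{\left(200,159 \right)} = \left(-9 - \frac{31}{77}\right) - \left(-30 + 7 \cdot 200\right) = \left(-9 - \frac{31}{77}\right) - \left(-30 + 1400\right) = \left(-9 - \frac{31}{77}\right) - 1370 = - \frac{724}{77} - 1370 = - \frac{106214}{77}$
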